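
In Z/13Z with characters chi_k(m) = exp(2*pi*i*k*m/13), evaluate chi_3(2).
chi_3(2) = zeta_13^6 = exp(12*I*pi/13)

Derivation: chi_3(2) = zeta_13^(3*2) = zeta_13^6. Since zeta_13^13 = 1, this equals zeta_13^6 = exp(2*pi*i*6/13) = exp(12*I*pi/13).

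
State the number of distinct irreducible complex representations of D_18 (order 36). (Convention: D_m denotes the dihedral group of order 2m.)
12

The number of irreducible complex representations of a finite group equals its number of conjugacy classes. D_18 has 12 conjugacy classes (n/2 + 3 for n even), so D_18 (order 36) has exactly 12 irreducible complex representations.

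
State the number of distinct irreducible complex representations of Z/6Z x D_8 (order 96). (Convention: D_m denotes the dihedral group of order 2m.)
42

Reasoning: The number of irreducible complex representations of a finite group equals its number of conjugacy classes. For a direct product, #classes(G x H) = #classes(G) * #classes(H). Z/6Z has 6 classes (abelian), D_8 has 7 classes, so 6 * 7 = 42, so Z/6Z x D_8 (order 96) has exactly 42 irreducible complex representations.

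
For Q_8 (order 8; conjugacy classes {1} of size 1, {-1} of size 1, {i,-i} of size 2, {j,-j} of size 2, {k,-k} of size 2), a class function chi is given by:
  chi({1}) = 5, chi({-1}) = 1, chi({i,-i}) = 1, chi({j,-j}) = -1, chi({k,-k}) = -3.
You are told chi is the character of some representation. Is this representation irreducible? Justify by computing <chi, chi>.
Not irreducible (reducible): <chi, chi> = 6 > 1.

<chi, chi> = (1/|G|) sum_C |C| * |chi(C)|^2 = (1/8)[1*|5|^2 + 1*|1|^2 + 2*|1|^2 + 2*|-1|^2 + 2*|-3|^2]
  = (1/8)[(25) + (1) + (2) + (2) + (18)] = 48/8 = 6.
A character is irreducible iff <chi, chi> = 1, so this representation is reducible.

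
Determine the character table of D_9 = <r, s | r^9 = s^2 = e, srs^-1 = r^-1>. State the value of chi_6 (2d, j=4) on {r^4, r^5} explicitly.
Conjugacy classes: {e} of size 1, {r^1, r^8} of size 2, {r^2, r^7} of size 2, {r^3, r^6} of size 2, {r^4, r^5} of size 2, {s, sr, ..., sr^8} of size 9.
Character table:
  irrep \ class              {e} (size 1)  {r^1, r^8} (size 2)  {r^2, r^7} (size 2)  {r^3, r^6} (size 2)  {r^4, r^5} (size 2)  {s, sr, ..., sr^8} (size 9)
  chi_1 (triv)               1             1                    1                    1                    1                    1                          
  chi_2 (sign: r->1, s->-1)  1             1                    1                    1                    1                    -1                         
  chi_3 (2d, j=1)            2             2*cos(2*pi/9)        2*cos(4*pi/9)        -1                   -2*cos(pi/9)         0                          
  chi_4 (2d, j=2)            2             2*cos(4*pi/9)        -2*cos(pi/9)         -1                   2*cos(2*pi/9)        0                          
  chi_5 (2d, j=3)            2             -1                   -1                   2                    -1                   0                          
  chi_6 (2d, j=4)            2             -2*cos(pi/9)         2*cos(2*pi/9)        -1                   2*cos(4*pi/9)        0                          

Spot check: chi_6 (2d, j=4) on {r^4, r^5} = 2*cos(4*pi/9).

Working: D_9 has order 2*9 = 18 with 6 conjugacy classes, hence 6 irreducibles. Sum of squared dims 1 + 1 + 4 + 4 + 4 + 4 = 18 = |G|. Linear characters come from the abelianisation; the 2-dimensional irreps have character r^k -> 2*cos(2*pi*j*k/9), reflections -> 0.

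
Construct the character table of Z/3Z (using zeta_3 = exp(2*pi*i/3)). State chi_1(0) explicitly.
Character table of Z/3Z (irreps indexed chi_0,...,chi_2 with chi_k(m) = zeta_3^(k*m), zeta_3 = exp(2*pi*i/3)):
  irrep \ class  {0} (size 1)  {1} (size 1)    {2} (size 1)  
  chi_0          1             1               1             
  chi_1          1             exp(2*I*pi/3)   exp(-2*I*pi/3)
  chi_2          1             exp(-2*I*pi/3)  exp(2*I*pi/3) 

Spot check: chi_1(0) = zeta_3^(1*0) = zeta_3^0 = 1.

Explanation: Z/3Z is abelian, so all 3 irreducible complex representations are 1-dimensional. They are given by chi_k(m) = zeta_3^(k*m) for k = 0,...,2. Row orthogonality: sum_m chi_k(m) conj(chi_l(m)) = 3 * [k = l].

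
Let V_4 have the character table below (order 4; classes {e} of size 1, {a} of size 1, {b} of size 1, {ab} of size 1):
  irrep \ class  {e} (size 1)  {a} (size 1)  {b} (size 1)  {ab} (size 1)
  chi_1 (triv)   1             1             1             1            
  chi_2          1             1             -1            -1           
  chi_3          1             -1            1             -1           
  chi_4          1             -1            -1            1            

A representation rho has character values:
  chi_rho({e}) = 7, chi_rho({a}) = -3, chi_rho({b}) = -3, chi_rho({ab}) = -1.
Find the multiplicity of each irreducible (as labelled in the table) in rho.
Multiplicities: chi_1: 0, chi_2: 2, chi_3: 2, chi_4: 3.

Use <chi_rho, chi> = (1/|G|) sum_C |C| * chi_rho(C) * conj(chi(C)) with |G| = 4 for each irreducible chi in the table:
  <chi_rho, chi_1> = (1/4)[1*(7)*conj(1) + 1*(-3)*conj(1) + 1*(-3)*conj(1) + 1*(-1)*conj(1)]
      = (1/4)[(7) + (-3) + (-3) + (-1)] = 0/4 = 0
  <chi_rho, chi_2> = (1/4)[1*(7)*conj(1) + 1*(-3)*conj(1) + 1*(-3)*conj(-1) + 1*(-1)*conj(-1)]
      = (1/4)[(7) + (-3) + (3) + (1)] = 8/4 = 2
  <chi_rho, chi_3> = (1/4)[1*(7)*conj(1) + 1*(-3)*conj(-1) + 1*(-3)*conj(1) + 1*(-1)*conj(-1)]
      = (1/4)[(7) + (3) + (-3) + (1)] = 8/4 = 2
  <chi_rho, chi_4> = (1/4)[1*(7)*conj(1) + 1*(-3)*conj(-1) + 1*(-3)*conj(-1) + 1*(-1)*conj(1)]
      = (1/4)[(7) + (3) + (3) + (-1)] = 12/4 = 3
Dimension check: dim(rho) = sum (mult * dim) = 0*1 + 2*1 + 2*1 + 3*1 = 7 = chi_rho(e) = 7.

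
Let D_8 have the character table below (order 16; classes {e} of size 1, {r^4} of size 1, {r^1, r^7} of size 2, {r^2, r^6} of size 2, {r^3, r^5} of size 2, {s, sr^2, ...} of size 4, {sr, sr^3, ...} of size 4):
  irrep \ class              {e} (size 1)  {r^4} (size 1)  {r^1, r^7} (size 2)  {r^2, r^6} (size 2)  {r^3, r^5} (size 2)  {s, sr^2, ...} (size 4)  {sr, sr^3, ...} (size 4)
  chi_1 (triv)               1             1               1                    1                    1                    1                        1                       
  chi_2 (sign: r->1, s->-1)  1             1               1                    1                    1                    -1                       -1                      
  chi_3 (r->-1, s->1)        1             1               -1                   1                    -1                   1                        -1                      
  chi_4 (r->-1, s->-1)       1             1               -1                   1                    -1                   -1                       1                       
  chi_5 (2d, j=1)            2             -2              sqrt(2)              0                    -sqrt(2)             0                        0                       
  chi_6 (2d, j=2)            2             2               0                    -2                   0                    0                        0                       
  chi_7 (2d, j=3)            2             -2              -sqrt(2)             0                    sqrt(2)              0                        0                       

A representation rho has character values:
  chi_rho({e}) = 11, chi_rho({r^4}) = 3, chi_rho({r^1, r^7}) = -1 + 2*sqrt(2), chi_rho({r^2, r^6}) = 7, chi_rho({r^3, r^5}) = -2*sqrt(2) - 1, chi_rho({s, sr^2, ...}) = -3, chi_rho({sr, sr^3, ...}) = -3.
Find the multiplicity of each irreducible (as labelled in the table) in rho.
Multiplicities: chi_1: 0, chi_2: 3, chi_3: 2, chi_4: 2, chi_5: 2, chi_6: 0, chi_7: 0.

Use <chi_rho, chi> = (1/|G|) sum_C |C| * chi_rho(C) * conj(chi(C)) with |G| = 16 for each irreducible chi in the table:
  <chi_rho, chi_1> = (1/16)[1*(11)*conj(1) + 1*(3)*conj(1) + 2*(-1 + 2*sqrt(2))*conj(1) + 2*(7)*conj(1) + 2*(-2*sqrt(2) - 1)*conj(1) + 4*(-3)*conj(1) + 4*(-3)*conj(1)]
      = (1/16)[(11) + (3) + (-2 + 4*sqrt(2)) + (14) + (-4*sqrt(2) - 2) + (-12) + (-12)] = 0/16 = 0
  <chi_rho, chi_2> = (1/16)[1*(11)*conj(1) + 1*(3)*conj(1) + 2*(-1 + 2*sqrt(2))*conj(1) + 2*(7)*conj(1) + 2*(-2*sqrt(2) - 1)*conj(1) + 4*(-3)*conj(-1) + 4*(-3)*conj(-1)]
      = (1/16)[(11) + (3) + (-2 + 4*sqrt(2)) + (14) + (-4*sqrt(2) - 2) + (12) + (12)] = 48/16 = 3
  <chi_rho, chi_3> = (1/16)[1*(11)*conj(1) + 1*(3)*conj(1) + 2*(-1 + 2*sqrt(2))*conj(-1) + 2*(7)*conj(1) + 2*(-2*sqrt(2) - 1)*conj(-1) + 4*(-3)*conj(1) + 4*(-3)*conj(-1)]
      = (1/16)[(11) + (3) + (2 - 4*sqrt(2)) + (14) + (2 + 4*sqrt(2)) + (-12) + (12)] = 32/16 = 2
  <chi_rho, chi_4> = (1/16)[1*(11)*conj(1) + 1*(3)*conj(1) + 2*(-1 + 2*sqrt(2))*conj(-1) + 2*(7)*conj(1) + 2*(-2*sqrt(2) - 1)*conj(-1) + 4*(-3)*conj(-1) + 4*(-3)*conj(1)]
      = (1/16)[(11) + (3) + (2 - 4*sqrt(2)) + (14) + (2 + 4*sqrt(2)) + (12) + (-12)] = 32/16 = 2
  <chi_rho, chi_5> = (1/16)[1*(11)*conj(2) + 1*(3)*conj(-2) + 2*(-1 + 2*sqrt(2))*conj(sqrt(2)) + 2*(7)*conj(0) + 2*(-2*sqrt(2) - 1)*conj(-sqrt(2)) + 4*(-3)*conj(0) + 4*(-3)*conj(0)]
      = (1/16)[(22) + (-6) + (8 - 2*sqrt(2)) + (0) + (2*sqrt(2) + 8) + (0) + (0)] = 32/16 = 2
  <chi_rho, chi_6> = (1/16)[1*(11)*conj(2) + 1*(3)*conj(2) + 2*(-1 + 2*sqrt(2))*conj(0) + 2*(7)*conj(-2) + 2*(-2*sqrt(2) - 1)*conj(0) + 4*(-3)*conj(0) + 4*(-3)*conj(0)]
      = (1/16)[(22) + (6) + (0) + (-28) + (0) + (0) + (0)] = 0/16 = 0
  <chi_rho, chi_7> = (1/16)[1*(11)*conj(2) + 1*(3)*conj(-2) + 2*(-1 + 2*sqrt(2))*conj(-sqrt(2)) + 2*(7)*conj(0) + 2*(-2*sqrt(2) - 1)*conj(sqrt(2)) + 4*(-3)*conj(0) + 4*(-3)*conj(0)]
      = (1/16)[(22) + (-6) + (-8 + 2*sqrt(2)) + (0) + (-8 - 2*sqrt(2)) + (0) + (0)] = 0/16 = 0
Dimension check: dim(rho) = sum (mult * dim) = 0*1 + 3*1 + 2*1 + 2*1 + 2*2 + 0*2 + 0*2 = 11 = chi_rho(e) = 11.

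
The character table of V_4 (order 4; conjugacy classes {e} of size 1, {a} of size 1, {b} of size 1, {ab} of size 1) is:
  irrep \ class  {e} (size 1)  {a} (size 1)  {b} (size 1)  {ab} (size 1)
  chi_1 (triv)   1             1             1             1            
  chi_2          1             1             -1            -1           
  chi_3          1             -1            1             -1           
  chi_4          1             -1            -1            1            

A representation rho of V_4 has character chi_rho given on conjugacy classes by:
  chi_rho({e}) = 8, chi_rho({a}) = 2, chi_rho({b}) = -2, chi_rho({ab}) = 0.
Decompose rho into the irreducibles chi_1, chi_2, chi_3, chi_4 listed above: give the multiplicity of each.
Multiplicities: chi_1: 2, chi_2: 3, chi_3: 1, chi_4: 2.

Proof sketch: Use <chi_rho, chi> = (1/|G|) sum_C |C| * chi_rho(C) * conj(chi(C)) with |G| = 4 for each irreducible chi in the table:
  <chi_rho, chi_1> = (1/4)[1*(8)*conj(1) + 1*(2)*conj(1) + 1*(-2)*conj(1) + 1*(0)*conj(1)]
      = (1/4)[(8) + (2) + (-2) + (0)] = 8/4 = 2
  <chi_rho, chi_2> = (1/4)[1*(8)*conj(1) + 1*(2)*conj(1) + 1*(-2)*conj(-1) + 1*(0)*conj(-1)]
      = (1/4)[(8) + (2) + (2) + (0)] = 12/4 = 3
  <chi_rho, chi_3> = (1/4)[1*(8)*conj(1) + 1*(2)*conj(-1) + 1*(-2)*conj(1) + 1*(0)*conj(-1)]
      = (1/4)[(8) + (-2) + (-2) + (0)] = 4/4 = 1
  <chi_rho, chi_4> = (1/4)[1*(8)*conj(1) + 1*(2)*conj(-1) + 1*(-2)*conj(-1) + 1*(0)*conj(1)]
      = (1/4)[(8) + (-2) + (2) + (0)] = 8/4 = 2
Dimension check: dim(rho) = sum (mult * dim) = 2*1 + 3*1 + 1*1 + 2*1 = 8 = chi_rho(e) = 8.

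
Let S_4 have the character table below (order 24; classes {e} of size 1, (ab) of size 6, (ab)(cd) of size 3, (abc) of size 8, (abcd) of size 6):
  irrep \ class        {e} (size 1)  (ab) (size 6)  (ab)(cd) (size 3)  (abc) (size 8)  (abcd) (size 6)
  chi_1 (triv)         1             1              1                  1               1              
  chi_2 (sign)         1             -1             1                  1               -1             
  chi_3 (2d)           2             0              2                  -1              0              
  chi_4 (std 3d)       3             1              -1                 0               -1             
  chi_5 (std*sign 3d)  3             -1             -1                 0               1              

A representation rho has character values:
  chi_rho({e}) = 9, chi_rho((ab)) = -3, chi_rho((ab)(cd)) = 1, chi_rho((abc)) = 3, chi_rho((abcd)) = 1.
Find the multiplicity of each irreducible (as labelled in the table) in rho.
Multiplicities: chi_1: 1, chi_2: 2, chi_3: 0, chi_4: 0, chi_5: 2.

Details: Use <chi_rho, chi> = (1/|G|) sum_C |C| * chi_rho(C) * conj(chi(C)) with |G| = 24 for each irreducible chi in the table:
  <chi_rho, chi_1> = (1/24)[1*(9)*conj(1) + 6*(-3)*conj(1) + 3*(1)*conj(1) + 8*(3)*conj(1) + 6*(1)*conj(1)]
      = (1/24)[(9) + (-18) + (3) + (24) + (6)] = 24/24 = 1
  <chi_rho, chi_2> = (1/24)[1*(9)*conj(1) + 6*(-3)*conj(-1) + 3*(1)*conj(1) + 8*(3)*conj(1) + 6*(1)*conj(-1)]
      = (1/24)[(9) + (18) + (3) + (24) + (-6)] = 48/24 = 2
  <chi_rho, chi_3> = (1/24)[1*(9)*conj(2) + 6*(-3)*conj(0) + 3*(1)*conj(2) + 8*(3)*conj(-1) + 6*(1)*conj(0)]
      = (1/24)[(18) + (0) + (6) + (-24) + (0)] = 0/24 = 0
  <chi_rho, chi_4> = (1/24)[1*(9)*conj(3) + 6*(-3)*conj(1) + 3*(1)*conj(-1) + 8*(3)*conj(0) + 6*(1)*conj(-1)]
      = (1/24)[(27) + (-18) + (-3) + (0) + (-6)] = 0/24 = 0
  <chi_rho, chi_5> = (1/24)[1*(9)*conj(3) + 6*(-3)*conj(-1) + 3*(1)*conj(-1) + 8*(3)*conj(0) + 6*(1)*conj(1)]
      = (1/24)[(27) + (18) + (-3) + (0) + (6)] = 48/24 = 2
Dimension check: dim(rho) = sum (mult * dim) = 1*1 + 2*1 + 0*2 + 0*3 + 2*3 = 9 = chi_rho(e) = 9.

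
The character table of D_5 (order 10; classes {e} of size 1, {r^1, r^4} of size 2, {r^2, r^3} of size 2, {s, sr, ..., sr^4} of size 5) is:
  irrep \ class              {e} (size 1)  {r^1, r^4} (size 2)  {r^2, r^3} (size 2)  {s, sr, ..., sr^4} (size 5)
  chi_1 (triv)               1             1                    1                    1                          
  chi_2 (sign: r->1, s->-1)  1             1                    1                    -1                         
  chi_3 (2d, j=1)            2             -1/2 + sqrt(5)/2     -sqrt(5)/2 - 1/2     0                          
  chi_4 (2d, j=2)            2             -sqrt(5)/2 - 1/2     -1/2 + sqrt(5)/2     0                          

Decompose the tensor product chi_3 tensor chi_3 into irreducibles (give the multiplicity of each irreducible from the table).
chi_3 tensor chi_3 = chi_1 + chi_2 + chi_4 (all other irreducibles have multiplicity 0).

Details: The character of a tensor product is the pointwise product (chi_3 * chi_3)(C) = chi_3(C) * chi_3(C):
  {e}: (2)*(2), {r^1, r^4}: (-1/2 + sqrt(5)/2)*(-1/2 + sqrt(5)/2), {r^2, r^3}: (-sqrt(5)/2 - 1/2)*(-sqrt(5)/2 - 1/2), {s, sr, ..., sr^4}: (0)*(0)
so (chi_3 * chi_3) takes values
  {e} -> 4, {r^1, r^4} -> 3/2 - sqrt(5)/2, {r^2, r^3} -> sqrt(5)/2 + 3/2, {s, sr, ..., sr^4} -> 0.
Now take the inner product of this character with each irreducible chi from the table, <chi_3*chi_3, chi> = (1/10) sum_C |C| (chi_3*chi_3)(C) conj(chi(C)):
  <chi_3*chi_3, chi_1> = (1/10)[1*(4)*conj(1) + 2*(3/2 - sqrt(5)/2)*conj(1) + 2*(sqrt(5)/2 + 3/2)*conj(1) + 5*(0)*conj(1)]
      = (1/10)[(4) + (3 - sqrt(5)) + (sqrt(5) + 3) + (0)] = 10/10 = 1
  <chi_3*chi_3, chi_2> = (1/10)[1*(4)*conj(1) + 2*(3/2 - sqrt(5)/2)*conj(1) + 2*(sqrt(5)/2 + 3/2)*conj(1) + 5*(0)*conj(-1)]
      = (1/10)[(4) + (3 - sqrt(5)) + (sqrt(5) + 3) + (0)] = 10/10 = 1
  <chi_3*chi_3, chi_3> = (1/10)[1*(4)*conj(2) + 2*(3/2 - sqrt(5)/2)*conj(-1/2 + sqrt(5)/2) + 2*(sqrt(5)/2 + 3/2)*conj(-sqrt(5)/2 - 1/2) + 5*(0)*conj(0)]
      = (1/10)[(8) + (-4 + 2*sqrt(5)) + (-2*sqrt(5) - 4) + (0)] = 0/10 = 0
  <chi_3*chi_3, chi_4> = (1/10)[1*(4)*conj(2) + 2*(3/2 - sqrt(5)/2)*conj(-sqrt(5)/2 - 1/2) + 2*(sqrt(5)/2 + 3/2)*conj(-1/2 + sqrt(5)/2) + 5*(0)*conj(0)]
      = (1/10)[(8) + (1 - sqrt(5)) + (1 + sqrt(5)) + (0)] = 10/10 = 1
Hence the multiplicities are chi_1: 1, chi_2: 1, chi_4: 1. Dimension check: dim(chi_3)*dim(chi_3) = 2*2 = 4 and sum (mult * dim) = 1*1 + 1*1 + 1*2 = 4.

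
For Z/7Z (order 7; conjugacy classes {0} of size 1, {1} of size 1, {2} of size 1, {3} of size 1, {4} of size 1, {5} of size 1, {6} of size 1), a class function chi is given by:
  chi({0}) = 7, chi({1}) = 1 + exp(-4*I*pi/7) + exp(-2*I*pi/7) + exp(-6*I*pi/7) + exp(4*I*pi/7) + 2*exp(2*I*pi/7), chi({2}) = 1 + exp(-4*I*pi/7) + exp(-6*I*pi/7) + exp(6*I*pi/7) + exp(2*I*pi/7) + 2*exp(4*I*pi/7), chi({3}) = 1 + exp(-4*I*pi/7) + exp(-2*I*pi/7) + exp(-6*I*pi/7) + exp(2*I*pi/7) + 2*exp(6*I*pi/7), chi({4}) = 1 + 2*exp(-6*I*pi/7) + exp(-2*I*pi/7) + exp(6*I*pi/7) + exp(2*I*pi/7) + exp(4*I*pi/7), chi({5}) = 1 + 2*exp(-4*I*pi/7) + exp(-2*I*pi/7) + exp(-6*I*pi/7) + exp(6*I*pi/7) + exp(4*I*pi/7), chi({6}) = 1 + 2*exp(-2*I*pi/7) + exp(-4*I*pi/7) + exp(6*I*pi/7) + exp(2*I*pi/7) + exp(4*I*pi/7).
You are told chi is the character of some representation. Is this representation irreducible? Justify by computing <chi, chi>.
Not irreducible (reducible): <chi, chi> = 9 > 1.

Proof sketch: <chi, chi> = (1/|G|) sum_C |C| * |chi(C)|^2 = (1/7)[1*|7|^2 + 1*|1 + exp(-4*I*pi/7) + exp(-2*I*pi/7) + exp(-6*I*pi/7) + exp(4*I*pi/7) + 2*exp(2*I*pi/7)|^2 + 1*|1 + exp(-4*I*pi/7) + exp(-6*I*pi/7) + exp(6*I*pi/7) + exp(2*I*pi/7) + 2*exp(4*I*pi/7)|^2 + 1*|1 + exp(-4*I*pi/7) + exp(-2*I*pi/7) + exp(-6*I*pi/7) + exp(2*I*pi/7) + 2*exp(6*I*pi/7)|^2 + 1*|1 + 2*exp(-6*I*pi/7) + exp(-2*I*pi/7) + exp(6*I*pi/7) + exp(2*I*pi/7) + exp(4*I*pi/7)|^2 + 1*|1 + 2*exp(-4*I*pi/7) + exp(-2*I*pi/7) + exp(-6*I*pi/7) + exp(6*I*pi/7) + exp(4*I*pi/7)|^2 + 1*|1 + 2*exp(-2*I*pi/7) + exp(-4*I*pi/7) + exp(6*I*pi/7) + exp(2*I*pi/7) + exp(4*I*pi/7)|^2]
  = (1/7)[(49) + (9 + 6*exp(-4*I*pi/7) + 7*exp(-2*I*pi/7) + 7*exp(-6*I*pi/7) + 7*exp(6*I*pi/7) + 7*exp(2*I*pi/7) + 6*exp(4*I*pi/7)) + (9 + 7*exp(-4*I*pi/7) + 7*exp(-2*I*pi/7) + 6*exp(-6*I*pi/7) + 6*exp(6*I*pi/7) + 7*exp(2*I*pi/7) + 7*exp(4*I*pi/7)) + (9 + 7*exp(-4*I*pi/7) + 6*exp(-2*I*pi/7) + 7*exp(-6*I*pi/7) + 7*exp(6*I*pi/7) + 6*exp(2*I*pi/7) + 7*exp(4*I*pi/7)) + (9 + 7*exp(-4*I*pi/7) + 6*exp(-2*I*pi/7) + 7*exp(-6*I*pi/7) + 7*exp(6*I*pi/7) + 6*exp(2*I*pi/7) + 7*exp(4*I*pi/7)) + (9 + 7*exp(-4*I*pi/7) + 7*exp(-2*I*pi/7) + 6*exp(-6*I*pi/7) + 6*exp(6*I*pi/7) + 7*exp(2*I*pi/7) + 7*exp(4*I*pi/7)) + (9 + 6*exp(-4*I*pi/7) + 7*exp(-2*I*pi/7) + 7*exp(-6*I*pi/7) + 7*exp(6*I*pi/7) + 7*exp(2*I*pi/7) + 6*exp(4*I*pi/7))] = 63/7 = 9.
(Exp terms are combined using exp(i*s)*conj(exp(i*t)) = exp(i*(s-t)), and sums of them are collapsed using the identity that for every m > 1 the m distinct m-th roots of unity sum to 0, e.g. 1 + exp(2*I*pi/3) + exp(-2*I*pi/3) = 0.)
A character is irreducible iff <chi, chi> = 1, so this representation is reducible.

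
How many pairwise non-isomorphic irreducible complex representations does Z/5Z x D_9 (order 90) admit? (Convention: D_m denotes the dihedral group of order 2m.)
30

Explanation: The number of irreducible complex representations of a finite group equals its number of conjugacy classes. For a direct product, #classes(G x H) = #classes(G) * #classes(H). Z/5Z has 5 classes (abelian), D_9 has 6 classes, so 5 * 6 = 30, so Z/5Z x D_9 (order 90) has exactly 30 irreducible complex representations.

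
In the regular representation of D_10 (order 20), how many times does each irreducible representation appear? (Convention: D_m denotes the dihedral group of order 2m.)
Each irreducible V_i of dimension d_i appears with multiplicity d_i, i.e. rho_reg = (direct sum over all irreducibles V_i) d_i V_i. The irreducible dimensions for D_10 are 1, 1, 1, 1, 2, 2, 2, 2: 4 irreducibles of dimension 1, each with multiplicity 1; 4 irreducibles of dimension 2, each with multiplicity 2. Total dimension 4*1*1 + 4*2*2 = 20 = |G|.

Reasoning: General theorem: in the regular representation of a finite group G, each irreducible appears with multiplicity equal to its dimension. Check: dim(rho_reg) = sum d_i^2 = 1 + 1 + 1 + 1 + 4 + 4 + 4 + 4 = 20 = |G|.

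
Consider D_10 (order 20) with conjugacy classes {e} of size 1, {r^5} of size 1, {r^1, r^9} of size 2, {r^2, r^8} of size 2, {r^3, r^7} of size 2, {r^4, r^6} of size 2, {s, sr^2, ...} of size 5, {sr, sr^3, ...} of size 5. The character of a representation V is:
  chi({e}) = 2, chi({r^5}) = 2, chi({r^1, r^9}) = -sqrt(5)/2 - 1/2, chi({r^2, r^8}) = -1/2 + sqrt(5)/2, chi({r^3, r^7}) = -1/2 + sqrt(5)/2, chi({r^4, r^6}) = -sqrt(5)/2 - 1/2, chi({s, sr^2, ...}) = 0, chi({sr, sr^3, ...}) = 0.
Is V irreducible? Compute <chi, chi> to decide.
Irreducible: <chi, chi> = 1.

<chi, chi> = (1/|G|) sum_C |C| * |chi(C)|^2 = (1/20)[1*|2|^2 + 1*|2|^2 + 2*|-sqrt(5)/2 - 1/2|^2 + 2*|-1/2 + sqrt(5)/2|^2 + 2*|-1/2 + sqrt(5)/2|^2 + 2*|-sqrt(5)/2 - 1/2|^2 + 5*|0|^2 + 5*|0|^2]
  = (1/20)[(4) + (4) + (sqrt(5) + 3) + (3 - sqrt(5)) + (3 - sqrt(5)) + (sqrt(5) + 3) + (0) + (0)] = 20/20 = 1.
A character is irreducible iff <chi, chi> = 1, so this representation is irreducible.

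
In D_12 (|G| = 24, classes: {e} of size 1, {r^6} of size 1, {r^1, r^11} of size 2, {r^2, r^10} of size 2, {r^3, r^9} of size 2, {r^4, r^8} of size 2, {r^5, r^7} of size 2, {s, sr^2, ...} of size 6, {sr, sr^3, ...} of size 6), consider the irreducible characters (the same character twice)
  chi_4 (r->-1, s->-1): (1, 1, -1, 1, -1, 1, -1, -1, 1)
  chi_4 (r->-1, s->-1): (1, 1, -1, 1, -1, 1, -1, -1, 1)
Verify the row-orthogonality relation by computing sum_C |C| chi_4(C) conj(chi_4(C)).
Sum = 24 = |G| = 24; so <chi_4, chi_4> = 1 (norm-1 confirms irreducibility).

Proof sketch: Compute term by term over conjugacy classes (|C| * chi_4(C) * conj(chi_4(C))):
  1*(1)*conj(1) + 1*(1)*conj(1) + 2*(-1)*conj(-1) + 2*(1)*conj(1) + 2*(-1)*conj(-1) + 2*(1)*conj(1) + 2*(-1)*conj(-1) + 6*(-1)*conj(-1) + 6*(1)*conj(1)
  = (1) + (1) + (2) + (2) + (2) + (2) + (2) + (6) + (6)
  = 24.
Dividing by |G| = 24 gives 24/24 = 1, matching the row-orthogonality relation <chi_4, chi_4> = [chi_4 = chi_4].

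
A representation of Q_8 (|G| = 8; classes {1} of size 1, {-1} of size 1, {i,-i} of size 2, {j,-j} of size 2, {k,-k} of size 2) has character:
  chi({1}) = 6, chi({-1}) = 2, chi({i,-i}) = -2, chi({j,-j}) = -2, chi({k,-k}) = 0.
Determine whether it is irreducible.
Not irreducible (reducible): <chi, chi> = 7 > 1.

Explanation: <chi, chi> = (1/|G|) sum_C |C| * |chi(C)|^2 = (1/8)[1*|6|^2 + 1*|2|^2 + 2*|-2|^2 + 2*|-2|^2 + 2*|0|^2]
  = (1/8)[(36) + (4) + (8) + (8) + (0)] = 56/8 = 7.
A character is irreducible iff <chi, chi> = 1, so this representation is reducible.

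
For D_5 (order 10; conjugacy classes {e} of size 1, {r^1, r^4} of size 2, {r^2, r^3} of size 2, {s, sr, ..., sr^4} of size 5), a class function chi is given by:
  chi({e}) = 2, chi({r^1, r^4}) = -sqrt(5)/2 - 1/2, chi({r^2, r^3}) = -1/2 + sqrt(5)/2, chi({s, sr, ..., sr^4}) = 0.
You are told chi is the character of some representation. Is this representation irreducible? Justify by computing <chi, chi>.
Irreducible: <chi, chi> = 1.

Derivation: <chi, chi> = (1/|G|) sum_C |C| * |chi(C)|^2 = (1/10)[1*|2|^2 + 2*|-sqrt(5)/2 - 1/2|^2 + 2*|-1/2 + sqrt(5)/2|^2 + 5*|0|^2]
  = (1/10)[(4) + (sqrt(5) + 3) + (3 - sqrt(5)) + (0)] = 10/10 = 1.
A character is irreducible iff <chi, chi> = 1, so this representation is irreducible.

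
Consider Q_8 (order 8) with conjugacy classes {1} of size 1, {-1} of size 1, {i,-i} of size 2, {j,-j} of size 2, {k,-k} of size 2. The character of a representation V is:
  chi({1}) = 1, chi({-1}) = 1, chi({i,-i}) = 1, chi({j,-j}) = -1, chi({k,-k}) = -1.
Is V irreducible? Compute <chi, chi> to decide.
Irreducible: <chi, chi> = 1.

<chi, chi> = (1/|G|) sum_C |C| * |chi(C)|^2 = (1/8)[1*|1|^2 + 1*|1|^2 + 2*|1|^2 + 2*|-1|^2 + 2*|-1|^2]
  = (1/8)[(1) + (1) + (2) + (2) + (2)] = 8/8 = 1.
A character is irreducible iff <chi, chi> = 1, so this representation is irreducible.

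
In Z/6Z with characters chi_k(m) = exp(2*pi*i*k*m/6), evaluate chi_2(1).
chi_2(1) = zeta_6^2 = exp(2*I*pi/3)

Why: chi_2(1) = zeta_6^(2*1) = zeta_6^2. Since zeta_6^6 = 1, this equals zeta_6^2 = exp(2*pi*i*2/6) = exp(2*I*pi/3).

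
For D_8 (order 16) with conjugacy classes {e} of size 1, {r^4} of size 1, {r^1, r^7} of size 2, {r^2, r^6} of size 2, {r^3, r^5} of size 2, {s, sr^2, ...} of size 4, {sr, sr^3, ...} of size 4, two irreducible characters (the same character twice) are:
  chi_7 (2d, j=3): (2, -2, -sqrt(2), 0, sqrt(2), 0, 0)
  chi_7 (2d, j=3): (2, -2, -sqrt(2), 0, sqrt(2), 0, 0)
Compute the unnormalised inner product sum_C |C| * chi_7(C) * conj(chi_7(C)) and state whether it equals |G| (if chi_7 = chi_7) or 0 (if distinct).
Sum = 16 = |G| = 16; so <chi_7, chi_7> = 1 (norm-1 confirms irreducibility).

Justification: Compute term by term over conjugacy classes (|C| * chi_7(C) * conj(chi_7(C))):
  1*(2)*conj(2) + 1*(-2)*conj(-2) + 2*(-sqrt(2))*conj(-sqrt(2)) + 2*(0)*conj(0) + 2*(sqrt(2))*conj(sqrt(2)) + 4*(0)*conj(0) + 4*(0)*conj(0)
  = (4) + (4) + (4) + (0) + (4) + (0) + (0)
  = 16.
Dividing by |G| = 16 gives 16/16 = 1, matching the row-orthogonality relation <chi_7, chi_7> = [chi_7 = chi_7].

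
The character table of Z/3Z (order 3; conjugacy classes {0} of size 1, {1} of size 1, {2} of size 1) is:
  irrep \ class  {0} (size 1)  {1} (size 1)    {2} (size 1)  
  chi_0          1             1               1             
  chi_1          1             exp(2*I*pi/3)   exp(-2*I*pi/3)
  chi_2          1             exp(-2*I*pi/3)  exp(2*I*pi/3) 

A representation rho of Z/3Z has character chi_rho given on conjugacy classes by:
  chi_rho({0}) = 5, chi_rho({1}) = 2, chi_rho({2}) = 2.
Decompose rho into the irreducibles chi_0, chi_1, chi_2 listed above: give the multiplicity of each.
Multiplicities: chi_0: 3, chi_1: 1, chi_2: 1.

Use <chi_rho, chi> = (1/|G|) sum_C |C| * chi_rho(C) * conj(chi(C)) with |G| = 3 for each irreducible chi in the table:
  <chi_rho, chi_0> = (1/3)[1*(5)*conj(1) + 1*(2)*conj(1) + 1*(2)*conj(1)]
      = (1/3)[(5) + (2) + (2)] = 9/3 = 3
  <chi_rho, chi_1> = (1/3)[1*(5)*conj(1) + 1*(2)*conj(exp(2*I*pi/3)) + 1*(2)*conj(exp(-2*I*pi/3))]
      = (1/3)[(5) + (1 + 3*exp(-2*I*pi/3) + exp(2*I*pi/3)) + (1 + exp(-2*I*pi/3) + 3*exp(2*I*pi/3))] = 3/3 = 1
  <chi_rho, chi_2> = (1/3)[1*(5)*conj(1) + 1*(2)*conj(exp(-2*I*pi/3)) + 1*(2)*conj(exp(2*I*pi/3))]
      = (1/3)[(5) + (1 + exp(-2*I*pi/3) + 3*exp(2*I*pi/3)) + (1 + 3*exp(-2*I*pi/3) + exp(2*I*pi/3))] = 3/3 = 1
(Exp terms are combined using exp(i*s)*conj(exp(i*t)) = exp(i*(s-t)), and sums of them are collapsed using the identity that for every m > 1 the m distinct m-th roots of unity sum to 0, e.g. 1 + exp(2*I*pi/3) + exp(-2*I*pi/3) = 0.)
Dimension check: dim(rho) = sum (mult * dim) = 3*1 + 1*1 + 1*1 = 5 = chi_rho(e) = 5.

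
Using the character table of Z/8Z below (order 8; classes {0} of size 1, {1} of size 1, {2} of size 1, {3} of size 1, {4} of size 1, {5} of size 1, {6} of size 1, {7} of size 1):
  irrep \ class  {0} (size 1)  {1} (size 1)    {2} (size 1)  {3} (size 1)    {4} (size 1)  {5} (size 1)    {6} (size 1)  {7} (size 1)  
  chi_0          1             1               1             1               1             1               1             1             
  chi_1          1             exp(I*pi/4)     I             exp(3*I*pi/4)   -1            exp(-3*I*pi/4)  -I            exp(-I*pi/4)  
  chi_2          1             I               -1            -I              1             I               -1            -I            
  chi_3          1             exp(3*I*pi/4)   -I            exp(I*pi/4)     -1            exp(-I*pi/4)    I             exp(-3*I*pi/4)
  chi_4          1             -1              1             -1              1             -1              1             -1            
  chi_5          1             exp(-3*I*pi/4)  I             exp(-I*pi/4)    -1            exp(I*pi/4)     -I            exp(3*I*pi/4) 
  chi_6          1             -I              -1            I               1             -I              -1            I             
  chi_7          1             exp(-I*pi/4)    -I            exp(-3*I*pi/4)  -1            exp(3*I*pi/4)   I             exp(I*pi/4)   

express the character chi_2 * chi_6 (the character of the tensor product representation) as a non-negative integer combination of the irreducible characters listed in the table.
chi_2 tensor chi_6 = chi_0 (all other irreducibles have multiplicity 0).

Why: The character of a tensor product is the pointwise product (chi_2 * chi_6)(C) = chi_2(C) * chi_6(C):
  {0}: (1)*(1), {1}: (I)*(-I), {2}: (-1)*(-1), {3}: (-I)*(I), {4}: (1)*(1), {5}: (I)*(-I), {6}: (-1)*(-1), {7}: (-I)*(I)
so (chi_2 * chi_6) takes values
  {0} -> 1, {1} -> 1, {2} -> 1, {3} -> 1, {4} -> 1, {5} -> 1, {6} -> 1, {7} -> 1.
Now take the inner product of this character with each irreducible chi from the table, <chi_2*chi_6, chi> = (1/8) sum_C |C| (chi_2*chi_6)(C) conj(chi(C)):
  <chi_2*chi_6, chi_0> = (1/8)[1*(1)*conj(1) + 1*(1)*conj(1) + 1*(1)*conj(1) + 1*(1)*conj(1) + 1*(1)*conj(1) + 1*(1)*conj(1) + 1*(1)*conj(1) + 1*(1)*conj(1)]
      = (1/8)[(1) + (1) + (1) + (1) + (1) + (1) + (1) + (1)] = 8/8 = 1
  <chi_2*chi_6, chi_1> = (1/8)[1*(1)*conj(1) + 1*(1)*conj(exp(I*pi/4)) + 1*(1)*conj(I) + 1*(1)*conj(exp(3*I*pi/4)) + 1*(1)*conj(-1) + 1*(1)*conj(exp(-3*I*pi/4)) + 1*(1)*conj(-I) + 1*(1)*conj(exp(-I*pi/4))]
      = (1/8)[(1) + (exp(-I*pi/4)) + (-I) + (exp(-3*I*pi/4)) + (-1) + (exp(3*I*pi/4)) + (I) + (exp(I*pi/4))] = 0/8 = 0
  <chi_2*chi_6, chi_2> = (1/8)[1*(1)*conj(1) + 1*(1)*conj(I) + 1*(1)*conj(-1) + 1*(1)*conj(-I) + 1*(1)*conj(1) + 1*(1)*conj(I) + 1*(1)*conj(-1) + 1*(1)*conj(-I)]
      = (1/8)[(1) + (-I) + (-1) + (I) + (1) + (-I) + (-1) + (I)] = 0/8 = 0
  <chi_2*chi_6, chi_3> = (1/8)[1*(1)*conj(1) + 1*(1)*conj(exp(3*I*pi/4)) + 1*(1)*conj(-I) + 1*(1)*conj(exp(I*pi/4)) + 1*(1)*conj(-1) + 1*(1)*conj(exp(-I*pi/4)) + 1*(1)*conj(I) + 1*(1)*conj(exp(-3*I*pi/4))]
      = (1/8)[(1) + (exp(-3*I*pi/4)) + (I) + (exp(-I*pi/4)) + (-1) + (exp(I*pi/4)) + (-I) + (exp(3*I*pi/4))] = 0/8 = 0
  <chi_2*chi_6, chi_4> = (1/8)[1*(1)*conj(1) + 1*(1)*conj(-1) + 1*(1)*conj(1) + 1*(1)*conj(-1) + 1*(1)*conj(1) + 1*(1)*conj(-1) + 1*(1)*conj(1) + 1*(1)*conj(-1)]
      = (1/8)[(1) + (-1) + (1) + (-1) + (1) + (-1) + (1) + (-1)] = 0/8 = 0
  <chi_2*chi_6, chi_5> = (1/8)[1*(1)*conj(1) + 1*(1)*conj(exp(-3*I*pi/4)) + 1*(1)*conj(I) + 1*(1)*conj(exp(-I*pi/4)) + 1*(1)*conj(-1) + 1*(1)*conj(exp(I*pi/4)) + 1*(1)*conj(-I) + 1*(1)*conj(exp(3*I*pi/4))]
      = (1/8)[(1) + (exp(3*I*pi/4)) + (-I) + (exp(I*pi/4)) + (-1) + (exp(-I*pi/4)) + (I) + (exp(-3*I*pi/4))] = 0/8 = 0
  <chi_2*chi_6, chi_6> = (1/8)[1*(1)*conj(1) + 1*(1)*conj(-I) + 1*(1)*conj(-1) + 1*(1)*conj(I) + 1*(1)*conj(1) + 1*(1)*conj(-I) + 1*(1)*conj(-1) + 1*(1)*conj(I)]
      = (1/8)[(1) + (I) + (-1) + (-I) + (1) + (I) + (-1) + (-I)] = 0/8 = 0
  <chi_2*chi_6, chi_7> = (1/8)[1*(1)*conj(1) + 1*(1)*conj(exp(-I*pi/4)) + 1*(1)*conj(-I) + 1*(1)*conj(exp(-3*I*pi/4)) + 1*(1)*conj(-1) + 1*(1)*conj(exp(3*I*pi/4)) + 1*(1)*conj(I) + 1*(1)*conj(exp(I*pi/4))]
      = (1/8)[(1) + (exp(I*pi/4)) + (I) + (exp(3*I*pi/4)) + (-1) + (exp(-3*I*pi/4)) + (-I) + (exp(-I*pi/4))] = 0/8 = 0
(Exp terms are combined using exp(i*s)*conj(exp(i*t)) = exp(i*(s-t)), and sums of them are collapsed using the identity that for every m > 1 the m distinct m-th roots of unity sum to 0, e.g. 1 + exp(2*I*pi/3) + exp(-2*I*pi/3) = 0.)
Hence the multiplicities are chi_0: 1. Dimension check: dim(chi_2)*dim(chi_6) = 1*1 = 1 and sum (mult * dim) = 1*1 = 1.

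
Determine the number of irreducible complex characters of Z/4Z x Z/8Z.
32

Why: The number of irreducible complex representations of a finite group equals its number of conjugacy classes. Z/4Z x Z/8Z is abelian of order 32, so every element is its own conjugacy class: 32 classes, so Z/4Z x Z/8Z (order 32) has exactly 32 irreducible complex representations.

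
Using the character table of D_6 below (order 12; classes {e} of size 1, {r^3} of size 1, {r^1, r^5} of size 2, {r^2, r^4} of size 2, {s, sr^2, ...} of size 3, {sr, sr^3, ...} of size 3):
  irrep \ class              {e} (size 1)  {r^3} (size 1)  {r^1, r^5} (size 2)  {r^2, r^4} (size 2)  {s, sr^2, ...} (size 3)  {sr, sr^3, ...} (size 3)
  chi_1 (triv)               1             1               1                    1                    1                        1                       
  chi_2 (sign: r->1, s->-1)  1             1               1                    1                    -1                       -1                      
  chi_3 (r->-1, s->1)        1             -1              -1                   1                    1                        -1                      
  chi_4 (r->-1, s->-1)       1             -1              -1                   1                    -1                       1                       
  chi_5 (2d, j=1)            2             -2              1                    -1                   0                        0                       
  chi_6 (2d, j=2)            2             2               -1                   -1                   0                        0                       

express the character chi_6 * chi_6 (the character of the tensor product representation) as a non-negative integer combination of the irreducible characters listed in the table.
chi_6 tensor chi_6 = chi_1 + chi_2 + chi_6 (all other irreducibles have multiplicity 0).

Details: The character of a tensor product is the pointwise product (chi_6 * chi_6)(C) = chi_6(C) * chi_6(C):
  {e}: (2)*(2), {r^3}: (2)*(2), {r^1, r^5}: (-1)*(-1), {r^2, r^4}: (-1)*(-1), {s, sr^2, ...}: (0)*(0), {sr, sr^3, ...}: (0)*(0)
so (chi_6 * chi_6) takes values
  {e} -> 4, {r^3} -> 4, {r^1, r^5} -> 1, {r^2, r^4} -> 1, {s, sr^2, ...} -> 0, {sr, sr^3, ...} -> 0.
Now take the inner product of this character with each irreducible chi from the table, <chi_6*chi_6, chi> = (1/12) sum_C |C| (chi_6*chi_6)(C) conj(chi(C)):
  <chi_6*chi_6, chi_1> = (1/12)[1*(4)*conj(1) + 1*(4)*conj(1) + 2*(1)*conj(1) + 2*(1)*conj(1) + 3*(0)*conj(1) + 3*(0)*conj(1)]
      = (1/12)[(4) + (4) + (2) + (2) + (0) + (0)] = 12/12 = 1
  <chi_6*chi_6, chi_2> = (1/12)[1*(4)*conj(1) + 1*(4)*conj(1) + 2*(1)*conj(1) + 2*(1)*conj(1) + 3*(0)*conj(-1) + 3*(0)*conj(-1)]
      = (1/12)[(4) + (4) + (2) + (2) + (0) + (0)] = 12/12 = 1
  <chi_6*chi_6, chi_3> = (1/12)[1*(4)*conj(1) + 1*(4)*conj(-1) + 2*(1)*conj(-1) + 2*(1)*conj(1) + 3*(0)*conj(1) + 3*(0)*conj(-1)]
      = (1/12)[(4) + (-4) + (-2) + (2) + (0) + (0)] = 0/12 = 0
  <chi_6*chi_6, chi_4> = (1/12)[1*(4)*conj(1) + 1*(4)*conj(-1) + 2*(1)*conj(-1) + 2*(1)*conj(1) + 3*(0)*conj(-1) + 3*(0)*conj(1)]
      = (1/12)[(4) + (-4) + (-2) + (2) + (0) + (0)] = 0/12 = 0
  <chi_6*chi_6, chi_5> = (1/12)[1*(4)*conj(2) + 1*(4)*conj(-2) + 2*(1)*conj(1) + 2*(1)*conj(-1) + 3*(0)*conj(0) + 3*(0)*conj(0)]
      = (1/12)[(8) + (-8) + (2) + (-2) + (0) + (0)] = 0/12 = 0
  <chi_6*chi_6, chi_6> = (1/12)[1*(4)*conj(2) + 1*(4)*conj(2) + 2*(1)*conj(-1) + 2*(1)*conj(-1) + 3*(0)*conj(0) + 3*(0)*conj(0)]
      = (1/12)[(8) + (8) + (-2) + (-2) + (0) + (0)] = 12/12 = 1
Hence the multiplicities are chi_1: 1, chi_2: 1, chi_6: 1. Dimension check: dim(chi_6)*dim(chi_6) = 2*2 = 4 and sum (mult * dim) = 1*1 + 1*1 + 1*2 = 4.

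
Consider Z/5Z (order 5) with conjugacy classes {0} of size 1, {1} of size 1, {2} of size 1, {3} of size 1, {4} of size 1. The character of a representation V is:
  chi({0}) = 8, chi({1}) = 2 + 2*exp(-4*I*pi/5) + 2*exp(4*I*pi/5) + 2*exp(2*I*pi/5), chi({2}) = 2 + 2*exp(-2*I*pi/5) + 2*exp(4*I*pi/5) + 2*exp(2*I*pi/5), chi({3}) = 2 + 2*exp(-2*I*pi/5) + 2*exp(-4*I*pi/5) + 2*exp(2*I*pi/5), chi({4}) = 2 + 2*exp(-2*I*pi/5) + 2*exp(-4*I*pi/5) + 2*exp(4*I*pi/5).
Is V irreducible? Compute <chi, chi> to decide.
Not irreducible (reducible): <chi, chi> = 16 > 1.

<chi, chi> = (1/|G|) sum_C |C| * |chi(C)|^2 = (1/5)[1*|8|^2 + 1*|2 + 2*exp(-4*I*pi/5) + 2*exp(4*I*pi/5) + 2*exp(2*I*pi/5)|^2 + 1*|2 + 2*exp(-2*I*pi/5) + 2*exp(4*I*pi/5) + 2*exp(2*I*pi/5)|^2 + 1*|2 + 2*exp(-2*I*pi/5) + 2*exp(-4*I*pi/5) + 2*exp(2*I*pi/5)|^2 + 1*|2 + 2*exp(-2*I*pi/5) + 2*exp(-4*I*pi/5) + 2*exp(4*I*pi/5)|^2]
  = (1/5)[(64) + (4) + (4) + (4) + (4)] = 80/5 = 16.
(Exp terms are combined using exp(i*s)*conj(exp(i*t)) = exp(i*(s-t)), and sums of them are collapsed using the identity that for every m > 1 the m distinct m-th roots of unity sum to 0, e.g. 1 + exp(2*I*pi/3) + exp(-2*I*pi/3) = 0.)
A character is irreducible iff <chi, chi> = 1, so this representation is reducible.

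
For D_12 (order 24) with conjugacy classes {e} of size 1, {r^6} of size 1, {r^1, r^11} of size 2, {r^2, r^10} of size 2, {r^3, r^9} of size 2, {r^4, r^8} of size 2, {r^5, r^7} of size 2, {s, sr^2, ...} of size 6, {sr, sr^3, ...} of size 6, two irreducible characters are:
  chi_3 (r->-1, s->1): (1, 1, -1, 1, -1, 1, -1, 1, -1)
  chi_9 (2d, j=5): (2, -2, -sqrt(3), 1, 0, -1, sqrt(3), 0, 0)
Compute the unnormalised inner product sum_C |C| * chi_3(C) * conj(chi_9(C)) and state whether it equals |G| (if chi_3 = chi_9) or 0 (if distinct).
Sum = 0; so <chi_3, chi_9> = 0 (distinct irreducibles are orthogonal).

Details: Compute term by term over conjugacy classes (|C| * chi_3(C) * conj(chi_9(C))):
  1*(1)*conj(2) + 1*(1)*conj(-2) + 2*(-1)*conj(-sqrt(3)) + 2*(1)*conj(1) + 2*(-1)*conj(0) + 2*(1)*conj(-1) + 2*(-1)*conj(sqrt(3)) + 6*(1)*conj(0) + 6*(-1)*conj(0)
  = (2) + (-2) + (2*sqrt(3)) + (2) + (0) + (-2) + (-2*sqrt(3)) + (0) + (0)
  = 0.
Dividing by |G| = 24 gives 0/24 = 0, matching the row-orthogonality relation <chi_3, chi_9> = [chi_3 = chi_9].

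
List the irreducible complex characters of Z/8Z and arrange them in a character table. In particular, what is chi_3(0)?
Character table of Z/8Z (irreps indexed chi_0,...,chi_7 with chi_k(m) = zeta_8^(k*m), zeta_8 = exp(2*pi*i/8)):
  irrep \ class  {0} (size 1)  {1} (size 1)    {2} (size 1)  {3} (size 1)    {4} (size 1)  {5} (size 1)    {6} (size 1)  {7} (size 1)  
  chi_0          1             1               1             1               1             1               1             1             
  chi_1          1             exp(I*pi/4)     I             exp(3*I*pi/4)   -1            exp(-3*I*pi/4)  -I            exp(-I*pi/4)  
  chi_2          1             I               -1            -I              1             I               -1            -I            
  chi_3          1             exp(3*I*pi/4)   -I            exp(I*pi/4)     -1            exp(-I*pi/4)    I             exp(-3*I*pi/4)
  chi_4          1             -1              1             -1              1             -1              1             -1            
  chi_5          1             exp(-3*I*pi/4)  I             exp(-I*pi/4)    -1            exp(I*pi/4)     -I            exp(3*I*pi/4) 
  chi_6          1             -I              -1            I               1             -I              -1            I             
  chi_7          1             exp(-I*pi/4)    -I            exp(-3*I*pi/4)  -1            exp(3*I*pi/4)   I             exp(I*pi/4)   

Spot check: chi_3(0) = zeta_8^(3*0) = zeta_8^0 = 1.

Justification: Z/8Z is abelian, so all 8 irreducible complex representations are 1-dimensional. They are given by chi_k(m) = zeta_8^(k*m) for k = 0,...,7. Row orthogonality: sum_m chi_k(m) conj(chi_l(m)) = 8 * [k = l].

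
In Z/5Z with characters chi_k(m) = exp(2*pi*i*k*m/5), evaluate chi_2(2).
chi_2(2) = zeta_5^4 = exp(-2*I*pi/5)

Working: chi_2(2) = zeta_5^(2*2) = zeta_5^4. Since zeta_5^5 = 1, this equals zeta_5^4 = exp(2*pi*i*4/5) = exp(-2*I*pi/5).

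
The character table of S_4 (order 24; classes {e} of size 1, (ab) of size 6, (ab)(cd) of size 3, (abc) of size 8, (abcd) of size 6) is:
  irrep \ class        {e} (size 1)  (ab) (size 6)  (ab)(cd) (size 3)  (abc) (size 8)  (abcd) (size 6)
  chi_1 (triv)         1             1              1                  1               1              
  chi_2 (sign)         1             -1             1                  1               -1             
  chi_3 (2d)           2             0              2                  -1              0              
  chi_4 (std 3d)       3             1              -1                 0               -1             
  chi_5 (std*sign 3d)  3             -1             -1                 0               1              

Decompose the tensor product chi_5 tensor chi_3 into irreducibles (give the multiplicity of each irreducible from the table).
chi_5 tensor chi_3 = chi_4 + chi_5 (all other irreducibles have multiplicity 0).

Working: The character of a tensor product is the pointwise product (chi_5 * chi_3)(C) = chi_5(C) * chi_3(C):
  {e}: (3)*(2), (ab): (-1)*(0), (ab)(cd): (-1)*(2), (abc): (0)*(-1), (abcd): (1)*(0)
so (chi_5 * chi_3) takes values
  {e} -> 6, (ab) -> 0, (ab)(cd) -> -2, (abc) -> 0, (abcd) -> 0.
Now take the inner product of this character with each irreducible chi from the table, <chi_5*chi_3, chi> = (1/24) sum_C |C| (chi_5*chi_3)(C) conj(chi(C)):
  <chi_5*chi_3, chi_1> = (1/24)[1*(6)*conj(1) + 6*(0)*conj(1) + 3*(-2)*conj(1) + 8*(0)*conj(1) + 6*(0)*conj(1)]
      = (1/24)[(6) + (0) + (-6) + (0) + (0)] = 0/24 = 0
  <chi_5*chi_3, chi_2> = (1/24)[1*(6)*conj(1) + 6*(0)*conj(-1) + 3*(-2)*conj(1) + 8*(0)*conj(1) + 6*(0)*conj(-1)]
      = (1/24)[(6) + (0) + (-6) + (0) + (0)] = 0/24 = 0
  <chi_5*chi_3, chi_3> = (1/24)[1*(6)*conj(2) + 6*(0)*conj(0) + 3*(-2)*conj(2) + 8*(0)*conj(-1) + 6*(0)*conj(0)]
      = (1/24)[(12) + (0) + (-12) + (0) + (0)] = 0/24 = 0
  <chi_5*chi_3, chi_4> = (1/24)[1*(6)*conj(3) + 6*(0)*conj(1) + 3*(-2)*conj(-1) + 8*(0)*conj(0) + 6*(0)*conj(-1)]
      = (1/24)[(18) + (0) + (6) + (0) + (0)] = 24/24 = 1
  <chi_5*chi_3, chi_5> = (1/24)[1*(6)*conj(3) + 6*(0)*conj(-1) + 3*(-2)*conj(-1) + 8*(0)*conj(0) + 6*(0)*conj(1)]
      = (1/24)[(18) + (0) + (6) + (0) + (0)] = 24/24 = 1
Hence the multiplicities are chi_4: 1, chi_5: 1. Dimension check: dim(chi_5)*dim(chi_3) = 3*2 = 6 and sum (mult * dim) = 1*3 + 1*3 = 6.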